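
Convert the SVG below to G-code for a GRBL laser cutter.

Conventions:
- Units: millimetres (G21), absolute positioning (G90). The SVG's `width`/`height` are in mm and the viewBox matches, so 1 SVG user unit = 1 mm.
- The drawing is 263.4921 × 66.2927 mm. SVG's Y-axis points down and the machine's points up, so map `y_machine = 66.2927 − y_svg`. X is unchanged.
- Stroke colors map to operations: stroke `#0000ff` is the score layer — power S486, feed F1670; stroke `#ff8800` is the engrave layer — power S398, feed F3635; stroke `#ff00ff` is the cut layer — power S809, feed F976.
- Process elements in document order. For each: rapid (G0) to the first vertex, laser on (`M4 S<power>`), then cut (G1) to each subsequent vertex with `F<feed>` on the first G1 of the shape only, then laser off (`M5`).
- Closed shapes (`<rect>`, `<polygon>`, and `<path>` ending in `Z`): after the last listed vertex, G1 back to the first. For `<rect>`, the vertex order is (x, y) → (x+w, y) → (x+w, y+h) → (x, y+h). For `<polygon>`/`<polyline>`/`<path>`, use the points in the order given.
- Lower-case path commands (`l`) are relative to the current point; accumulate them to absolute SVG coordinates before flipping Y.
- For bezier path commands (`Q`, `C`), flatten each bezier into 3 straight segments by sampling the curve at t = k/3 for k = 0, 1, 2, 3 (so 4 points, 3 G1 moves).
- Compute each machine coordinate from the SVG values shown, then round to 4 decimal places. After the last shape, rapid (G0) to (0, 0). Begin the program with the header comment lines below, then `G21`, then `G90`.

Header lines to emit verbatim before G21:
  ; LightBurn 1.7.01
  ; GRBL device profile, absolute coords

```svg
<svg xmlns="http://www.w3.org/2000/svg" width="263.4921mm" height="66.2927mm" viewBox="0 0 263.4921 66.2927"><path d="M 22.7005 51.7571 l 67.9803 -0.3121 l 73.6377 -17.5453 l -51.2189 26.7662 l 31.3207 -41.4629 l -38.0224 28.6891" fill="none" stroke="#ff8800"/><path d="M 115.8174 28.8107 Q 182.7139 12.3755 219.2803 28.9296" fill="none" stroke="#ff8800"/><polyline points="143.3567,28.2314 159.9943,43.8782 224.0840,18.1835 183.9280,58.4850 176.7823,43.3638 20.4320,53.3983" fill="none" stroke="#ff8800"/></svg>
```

; LightBurn 1.7.01
; GRBL device profile, absolute coords
G21
G90
G0 X22.7005 Y14.5356
M4 S398
G1 X90.6808 Y14.8477 F3635
G1 X164.3185 Y32.3930
G1 X113.0996 Y5.6268
G1 X144.4203 Y47.0897
G1 X106.3979 Y18.4006
M5
G0 X115.8174 Y37.4820
M4 S398
G1 X157.0451 Y44.7733 F3635
G1 X191.5327 Y44.7337
G1 X219.2803 Y37.3631
M5
G0 X143.3567 Y38.0613
M4 S398
G1 X159.9943 Y22.4145 F3635
G1 X224.0840 Y48.1092
G1 X183.9280 Y7.8077
G1 X176.7823 Y22.9289
G1 X20.4320 Y12.8944
M5
G0 X0.0000 Y0.0000

1 u = 1 mm; y_m = 66.2927 − y.

[1] `<path>` open polyline, #ff8800→engrave S398 F3635: (22.7005,14.5356) → (90.6808,14.8477) → (164.3185,32.3930) → (113.0996,5.6268) → (144.4203,47.0897) → (106.3979,18.4006)

[2] `<path>` quadratic bezier, #ff8800→engrave S398 F3635: (115.8174,37.4820) → (157.0451,44.7733) → (191.5327,44.7337) → (219.2803,37.3631)

[3] `<polyline>` open polyline, #ff8800→engrave S398 F3635: (143.3567,38.0613) → (159.9943,22.4145) → (224.0840,48.1092) → (183.9280,7.8077) → (176.7823,22.9289) → (20.4320,12.8944)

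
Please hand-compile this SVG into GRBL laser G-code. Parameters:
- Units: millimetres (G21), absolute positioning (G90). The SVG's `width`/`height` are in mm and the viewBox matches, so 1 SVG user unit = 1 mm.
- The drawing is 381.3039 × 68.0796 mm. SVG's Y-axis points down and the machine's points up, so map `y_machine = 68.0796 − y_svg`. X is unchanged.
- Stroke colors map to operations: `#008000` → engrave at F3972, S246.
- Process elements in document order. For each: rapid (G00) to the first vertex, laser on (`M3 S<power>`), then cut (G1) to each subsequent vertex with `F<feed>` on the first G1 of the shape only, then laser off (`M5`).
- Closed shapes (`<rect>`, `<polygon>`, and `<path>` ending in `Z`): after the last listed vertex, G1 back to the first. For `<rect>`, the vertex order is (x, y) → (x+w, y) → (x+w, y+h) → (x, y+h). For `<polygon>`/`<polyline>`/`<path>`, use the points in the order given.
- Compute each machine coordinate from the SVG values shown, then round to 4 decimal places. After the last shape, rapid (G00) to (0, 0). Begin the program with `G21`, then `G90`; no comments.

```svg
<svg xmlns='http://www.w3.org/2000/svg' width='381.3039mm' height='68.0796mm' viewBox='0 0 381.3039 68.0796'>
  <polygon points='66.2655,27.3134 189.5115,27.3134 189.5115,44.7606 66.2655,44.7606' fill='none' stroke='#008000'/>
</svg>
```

G21
G90
G00 X66.2655 Y40.7662
M3 S246
G1 X189.5115 Y40.7662 F3972
G1 X189.5115 Y23.3190
G1 X66.2655 Y23.3190
G1 X66.2655 Y40.7662
M5
G00 X0.0000 Y0.0000

viewBox `0 0 381.3039 68.0796` with mm width/height → 1 unit = 1 mm. Flip: y_m = 68.0796 − y_svg.

**Shape 1** — `<polygon>` rectangle, stroke `#008000` → engrave (S246, F3972). Machine vertices: (66.2655,40.7662) → (189.5115,40.7662) → (189.5115,23.3190) → (66.2655,23.3190) → (66.2655,40.7662). Closed: final G1 returns to the first vertex.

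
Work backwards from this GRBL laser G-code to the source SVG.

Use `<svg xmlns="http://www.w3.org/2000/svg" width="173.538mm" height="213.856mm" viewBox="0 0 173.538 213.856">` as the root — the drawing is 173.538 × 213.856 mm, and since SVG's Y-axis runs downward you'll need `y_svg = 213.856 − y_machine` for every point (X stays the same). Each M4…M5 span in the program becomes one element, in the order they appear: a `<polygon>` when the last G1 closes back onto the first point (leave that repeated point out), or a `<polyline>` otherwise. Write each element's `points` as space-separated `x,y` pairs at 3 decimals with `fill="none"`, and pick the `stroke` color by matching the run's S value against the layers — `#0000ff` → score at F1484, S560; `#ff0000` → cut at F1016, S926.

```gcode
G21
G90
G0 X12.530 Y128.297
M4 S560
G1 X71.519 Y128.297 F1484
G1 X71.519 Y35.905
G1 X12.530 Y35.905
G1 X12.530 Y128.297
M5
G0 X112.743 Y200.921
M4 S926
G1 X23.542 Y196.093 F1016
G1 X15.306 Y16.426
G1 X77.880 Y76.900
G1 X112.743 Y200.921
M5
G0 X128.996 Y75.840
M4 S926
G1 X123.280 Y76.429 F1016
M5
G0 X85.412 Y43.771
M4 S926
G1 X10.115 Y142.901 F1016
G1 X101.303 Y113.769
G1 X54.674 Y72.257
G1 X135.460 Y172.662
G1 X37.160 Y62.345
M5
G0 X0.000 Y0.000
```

Machine Y-up, SVG Y-down with viewBox height 213.856, so y_svg = 213.856 − y_machine; X carries over.

Run 1: the run's S560 means `#0000ff` (score). The run returns to its start, so emit a `<polygon>` with points (Y-flipped): 12.530,85.559 71.519,85.559 71.519,177.951 12.530,177.951.

Run 2: S926 ⇒ cut layer `#ff0000`. The run returns to its start, so emit a `<polygon>` with points (Y-flipped): 112.743,12.935 23.542,17.763 15.306,197.430 77.880,136.956.

Run 3: the run's S926 means `#ff0000` (cut). The run is open, so emit a `<polyline>` with points (Y-flipped): 128.996,138.016 123.280,137.427.

Run 4: S926 ⇒ cut layer `#ff0000`. The run is open, so emit a `<polyline>` with points (Y-flipped): 85.412,170.085 10.115,70.955 101.303,100.087 54.674,141.599 135.460,41.194 37.160,151.511.

<svg xmlns="http://www.w3.org/2000/svg" width="173.538mm" height="213.856mm" viewBox="0 0 173.538 213.856">
  <polygon points="12.530,85.559 71.519,85.559 71.519,177.951 12.530,177.951" fill="none" stroke="#0000ff"/>
  <polygon points="112.743,12.935 23.542,17.763 15.306,197.430 77.880,136.956" fill="none" stroke="#ff0000"/>
  <polyline points="128.996,138.016 123.280,137.427" fill="none" stroke="#ff0000"/>
  <polyline points="85.412,170.085 10.115,70.955 101.303,100.087 54.674,141.599 135.460,41.194 37.160,151.511" fill="none" stroke="#ff0000"/>
</svg>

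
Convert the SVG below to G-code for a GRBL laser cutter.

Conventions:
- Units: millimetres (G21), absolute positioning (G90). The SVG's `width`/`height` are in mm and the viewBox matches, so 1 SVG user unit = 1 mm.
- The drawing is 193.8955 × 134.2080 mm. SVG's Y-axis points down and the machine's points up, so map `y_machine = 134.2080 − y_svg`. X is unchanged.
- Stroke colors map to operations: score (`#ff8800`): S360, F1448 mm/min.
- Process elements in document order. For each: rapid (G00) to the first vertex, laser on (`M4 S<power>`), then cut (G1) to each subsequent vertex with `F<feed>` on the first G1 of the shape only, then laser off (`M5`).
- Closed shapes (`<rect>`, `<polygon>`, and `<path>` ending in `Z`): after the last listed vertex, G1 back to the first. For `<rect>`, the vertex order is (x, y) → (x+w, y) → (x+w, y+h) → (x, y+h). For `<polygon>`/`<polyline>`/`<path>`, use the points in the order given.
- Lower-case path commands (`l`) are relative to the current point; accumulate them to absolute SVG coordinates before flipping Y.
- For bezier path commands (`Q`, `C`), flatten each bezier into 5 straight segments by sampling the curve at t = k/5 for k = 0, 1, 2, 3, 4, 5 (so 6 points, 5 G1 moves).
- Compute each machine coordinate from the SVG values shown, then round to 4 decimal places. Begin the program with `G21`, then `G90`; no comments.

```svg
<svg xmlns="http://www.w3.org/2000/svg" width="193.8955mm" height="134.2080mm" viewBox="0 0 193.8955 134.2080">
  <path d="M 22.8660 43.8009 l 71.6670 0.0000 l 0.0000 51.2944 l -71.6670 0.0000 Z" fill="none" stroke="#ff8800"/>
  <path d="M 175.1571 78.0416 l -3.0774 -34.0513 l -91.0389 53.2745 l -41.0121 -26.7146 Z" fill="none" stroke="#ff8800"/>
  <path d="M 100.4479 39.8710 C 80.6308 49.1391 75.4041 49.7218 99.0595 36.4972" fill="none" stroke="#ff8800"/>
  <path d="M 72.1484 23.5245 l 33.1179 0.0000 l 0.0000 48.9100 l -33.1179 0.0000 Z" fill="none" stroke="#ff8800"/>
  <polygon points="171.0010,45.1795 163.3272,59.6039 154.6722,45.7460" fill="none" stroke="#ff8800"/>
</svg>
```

Since the viewBox matches the mm dimensions, user units are millimetres directly. The only transform is the Y-flip y_m = 134.2080 − y_svg.

Shape 1 is a rectangle drawn with `<path>`. Its stroke #ff8800 means score at S360, F1448. After flipping Y the toolpath is (22.8660,90.4071) → (94.5330,90.4071) → (94.5330,39.1127) → (22.8660,39.1127) → (22.8660,90.4071), returning to the start.

Shape 2 is a closed polygon drawn with `<path>`. Its stroke #ff8800 means score at S360, F1448. After flipping Y the toolpath is (175.1571,56.1664) → (172.0797,90.2177) → (81.0408,36.9432) → (40.0287,63.6578) → (175.1571,56.1664), returning to the start.

Shape 3 is a cubic bezier drawn with `<path>`. Its stroke #ff8800 means score at S360, F1448. After flipping Y the toolpath is (100.4479,94.3370) → (90.4228,89.8594) → (84.5854,87.7121) → (83.6218,88.1410) → (88.2178,91.3919) → (99.0595,97.7108).

Shape 4 is a rectangle drawn with `<path>`. Its stroke #ff8800 means score at S360, F1448. After flipping Y the toolpath is (72.1484,110.6835) → (105.2663,110.6835) → (105.2663,61.7735) → (72.1484,61.7735) → (72.1484,110.6835), returning to the start.

Shape 5 is a regular polygon drawn with `<polygon>`. Its stroke #ff8800 means score at S360, F1448. After flipping Y the toolpath is (171.0010,89.0285) → (163.3272,74.6041) → (154.6722,88.4620) → (171.0010,89.0285), returning to the start.

G21
G90
G00 X22.8660 Y90.4071
M4 S360
G1 X94.5330 Y90.4071 F1448
G1 X94.5330 Y39.1127
G1 X22.8660 Y39.1127
G1 X22.8660 Y90.4071
M5
G00 X175.1571 Y56.1664
M4 S360
G1 X172.0797 Y90.2177 F1448
G1 X81.0408 Y36.9432
G1 X40.0287 Y63.6578
G1 X175.1571 Y56.1664
M5
G00 X100.4479 Y94.3370
M4 S360
G1 X90.4228 Y89.8594 F1448
G1 X84.5854 Y87.7121
G1 X83.6218 Y88.1410
G1 X88.2178 Y91.3919
G1 X99.0595 Y97.7108
M5
G00 X72.1484 Y110.6835
M4 S360
G1 X105.2663 Y110.6835 F1448
G1 X105.2663 Y61.7735
G1 X72.1484 Y61.7735
G1 X72.1484 Y110.6835
M5
G00 X171.0010 Y89.0285
M4 S360
G1 X163.3272 Y74.6041 F1448
G1 X154.6722 Y88.4620
G1 X171.0010 Y89.0285
M5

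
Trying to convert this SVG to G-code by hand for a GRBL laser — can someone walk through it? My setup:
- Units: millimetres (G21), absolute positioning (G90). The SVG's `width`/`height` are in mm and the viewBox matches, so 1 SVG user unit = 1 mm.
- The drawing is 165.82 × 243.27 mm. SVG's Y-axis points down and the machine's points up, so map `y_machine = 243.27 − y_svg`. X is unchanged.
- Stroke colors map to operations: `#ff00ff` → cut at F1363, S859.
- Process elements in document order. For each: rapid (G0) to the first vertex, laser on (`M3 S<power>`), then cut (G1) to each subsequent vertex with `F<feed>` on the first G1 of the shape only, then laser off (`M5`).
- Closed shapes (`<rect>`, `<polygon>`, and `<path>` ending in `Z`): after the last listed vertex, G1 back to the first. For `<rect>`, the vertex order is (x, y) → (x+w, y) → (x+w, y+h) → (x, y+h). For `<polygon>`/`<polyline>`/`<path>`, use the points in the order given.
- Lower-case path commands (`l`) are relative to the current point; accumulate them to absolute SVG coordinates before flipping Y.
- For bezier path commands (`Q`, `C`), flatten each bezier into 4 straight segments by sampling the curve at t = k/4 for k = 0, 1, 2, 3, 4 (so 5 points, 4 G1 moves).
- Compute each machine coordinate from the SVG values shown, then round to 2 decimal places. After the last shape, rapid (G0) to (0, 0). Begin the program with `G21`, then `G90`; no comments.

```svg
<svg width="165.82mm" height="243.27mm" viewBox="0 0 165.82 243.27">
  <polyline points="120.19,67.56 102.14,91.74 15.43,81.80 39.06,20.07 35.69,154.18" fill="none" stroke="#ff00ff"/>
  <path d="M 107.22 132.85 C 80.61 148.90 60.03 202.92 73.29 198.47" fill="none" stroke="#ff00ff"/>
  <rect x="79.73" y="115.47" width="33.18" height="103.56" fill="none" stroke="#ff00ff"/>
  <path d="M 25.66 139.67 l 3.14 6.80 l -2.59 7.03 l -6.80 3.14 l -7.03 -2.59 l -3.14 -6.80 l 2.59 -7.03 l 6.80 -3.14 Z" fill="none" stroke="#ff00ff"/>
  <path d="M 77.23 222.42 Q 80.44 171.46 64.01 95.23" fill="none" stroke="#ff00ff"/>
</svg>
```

1 u = 1 mm; y_m = 243.27 − y.

[1] `<polyline>` open polyline, #ff00ff→cut S859 F1363: (120.19,175.71) → (102.14,151.53) → (15.43,161.47) → (39.06,223.20) → (35.69,89.09)

[2] `<path>` cubic bezier, #ff00ff→cut S859 F1363: (107.22,110.42) → (88.83,92.77) → (75.30,69.92) → (69.26,50.92) → (73.29,44.80)

[3] `<rect>` rectangle, #ff00ff→cut S859 F1363: (79.73,127.80) → (112.91,127.80) → (112.91,24.24) → (79.73,24.24) → (79.73,127.80) (closed)

[4] `<path>` regular polygon, #ff00ff→cut S859 F1363: (25.66,103.60) → (28.80,96.80) → (26.21,89.77) → (19.41,86.63) → (12.38,89.22) → (9.24,96.02) → (11.83,103.05) → (18.63,106.19) → (25.66,103.60) (closed)

[5] `<path>` quadratic bezier, #ff00ff→cut S859 F1363: (77.23,20.85) → (77.61,47.91) → (75.53,78.13) → (71.00,111.50) → (64.01,148.04)

G21
G90
G0 X120.19 Y175.71
M3 S859
G1 X102.14 Y151.53 F1363
G1 X15.43 Y161.47
G1 X39.06 Y223.20
G1 X35.69 Y89.09
M5
G0 X107.22 Y110.42
M3 S859
G1 X88.83 Y92.77 F1363
G1 X75.30 Y69.92
G1 X69.26 Y50.92
G1 X73.29 Y44.80
M5
G0 X79.73 Y127.80
M3 S859
G1 X112.91 Y127.80 F1363
G1 X112.91 Y24.24
G1 X79.73 Y24.24
G1 X79.73 Y127.80
M5
G0 X25.66 Y103.60
M3 S859
G1 X28.80 Y96.80 F1363
G1 X26.21 Y89.77
G1 X19.41 Y86.63
G1 X12.38 Y89.22
G1 X9.24 Y96.02
G1 X11.83 Y103.05
G1 X18.63 Y106.19
G1 X25.66 Y103.60
M5
G0 X77.23 Y20.85
M3 S859
G1 X77.61 Y47.91 F1363
G1 X75.53 Y78.13
G1 X71.00 Y111.50
G1 X64.01 Y148.04
M5
G0 X0.00 Y0.00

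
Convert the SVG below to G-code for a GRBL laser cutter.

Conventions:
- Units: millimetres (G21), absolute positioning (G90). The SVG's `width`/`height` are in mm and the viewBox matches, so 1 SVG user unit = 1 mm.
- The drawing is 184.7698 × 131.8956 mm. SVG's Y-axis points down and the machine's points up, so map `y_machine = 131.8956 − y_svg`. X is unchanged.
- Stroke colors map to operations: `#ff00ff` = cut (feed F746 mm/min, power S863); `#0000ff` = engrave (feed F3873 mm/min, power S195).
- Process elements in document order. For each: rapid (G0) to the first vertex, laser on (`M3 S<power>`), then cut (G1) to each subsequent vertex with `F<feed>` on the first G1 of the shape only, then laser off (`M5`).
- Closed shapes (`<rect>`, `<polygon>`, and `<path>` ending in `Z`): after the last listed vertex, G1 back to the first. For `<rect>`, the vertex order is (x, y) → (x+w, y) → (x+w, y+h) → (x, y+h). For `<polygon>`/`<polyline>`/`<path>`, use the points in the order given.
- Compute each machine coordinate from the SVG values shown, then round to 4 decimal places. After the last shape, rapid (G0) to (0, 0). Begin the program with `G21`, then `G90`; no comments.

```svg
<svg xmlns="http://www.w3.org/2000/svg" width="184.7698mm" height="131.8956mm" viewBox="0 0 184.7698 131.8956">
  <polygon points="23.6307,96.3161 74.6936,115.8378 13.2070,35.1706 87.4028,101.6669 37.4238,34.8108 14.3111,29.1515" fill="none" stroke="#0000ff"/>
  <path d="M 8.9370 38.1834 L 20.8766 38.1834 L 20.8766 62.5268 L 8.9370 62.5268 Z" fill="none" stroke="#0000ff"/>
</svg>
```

1 u = 1 mm; y_m = 131.8956 − y.

[1] `<polygon>` closed polygon, #0000ff→engrave S195 F3873: (23.6307,35.5795) → (74.6936,16.0578) → (13.2070,96.7250) → (87.4028,30.2287) → (37.4238,97.0848) → (14.3111,102.7441) → (23.6307,35.5795) (closed)

[2] `<path>` rectangle, #0000ff→engrave S195 F3873: (8.9370,93.7122) → (20.8766,93.7122) → (20.8766,69.3688) → (8.9370,69.3688) → (8.9370,93.7122) (closed)

G21
G90
G0 X23.6307 Y35.5795
M3 S195
G1 X74.6936 Y16.0578 F3873
G1 X13.2070 Y96.7250
G1 X87.4028 Y30.2287
G1 X37.4238 Y97.0848
G1 X14.3111 Y102.7441
G1 X23.6307 Y35.5795
M5
G0 X8.9370 Y93.7122
M3 S195
G1 X20.8766 Y93.7122 F3873
G1 X20.8766 Y69.3688
G1 X8.9370 Y69.3688
G1 X8.9370 Y93.7122
M5
G0 X0.0000 Y0.0000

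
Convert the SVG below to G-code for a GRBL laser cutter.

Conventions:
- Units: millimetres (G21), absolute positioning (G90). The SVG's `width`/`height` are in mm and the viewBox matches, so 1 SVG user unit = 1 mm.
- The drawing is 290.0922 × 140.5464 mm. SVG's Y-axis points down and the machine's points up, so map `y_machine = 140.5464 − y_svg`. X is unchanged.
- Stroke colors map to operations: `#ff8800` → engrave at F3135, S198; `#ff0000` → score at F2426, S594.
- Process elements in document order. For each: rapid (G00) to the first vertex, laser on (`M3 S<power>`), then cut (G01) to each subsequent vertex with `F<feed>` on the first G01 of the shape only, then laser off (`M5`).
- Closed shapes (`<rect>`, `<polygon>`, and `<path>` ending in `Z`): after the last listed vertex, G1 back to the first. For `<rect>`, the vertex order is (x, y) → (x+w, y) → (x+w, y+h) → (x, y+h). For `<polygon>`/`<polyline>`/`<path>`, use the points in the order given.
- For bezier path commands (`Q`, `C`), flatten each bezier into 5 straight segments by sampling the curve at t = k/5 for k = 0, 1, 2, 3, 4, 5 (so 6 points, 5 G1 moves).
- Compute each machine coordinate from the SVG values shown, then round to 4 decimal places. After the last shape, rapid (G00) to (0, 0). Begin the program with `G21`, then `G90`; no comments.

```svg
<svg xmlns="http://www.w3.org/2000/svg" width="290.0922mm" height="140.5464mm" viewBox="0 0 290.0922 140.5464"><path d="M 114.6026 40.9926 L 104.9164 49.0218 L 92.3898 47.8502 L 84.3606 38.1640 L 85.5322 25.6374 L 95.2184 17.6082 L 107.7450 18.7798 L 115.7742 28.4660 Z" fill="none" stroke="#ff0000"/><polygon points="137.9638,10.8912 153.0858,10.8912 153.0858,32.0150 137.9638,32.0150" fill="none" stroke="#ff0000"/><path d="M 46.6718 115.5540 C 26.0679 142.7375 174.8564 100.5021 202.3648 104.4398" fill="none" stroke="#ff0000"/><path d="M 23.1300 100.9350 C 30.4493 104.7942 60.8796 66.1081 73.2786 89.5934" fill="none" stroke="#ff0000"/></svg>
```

Since the viewBox matches the mm dimensions, user units are millimetres directly. The only transform is the Y-flip y_m = 140.5464 − y_svg.

Shape 1 is a regular polygon drawn with `<path>`. Its stroke #ff0000 means score at S594, F2426. After flipping Y the toolpath is (114.6026,99.5538) → (104.9164,91.5246) → (92.3898,92.6962) → (84.3606,102.3824) → (85.5322,114.9090) → (95.2184,122.9382) → (107.7450,121.7666) → (115.7742,112.0804) → (114.6026,99.5538), returning to the start.

Shape 2 is a rectangle drawn with `<polygon>`. Its stroke #ff0000 means score at S594, F2426. After flipping Y the toolpath is (137.9638,129.6552) → (153.0858,129.6552) → (153.0858,108.5314) → (137.9638,108.5314) → (137.9638,129.6552), returning to the start.

Shape 3 is a cubic bezier drawn with `<path>`. Its stroke #ff0000 means score at S594, F2426. After flipping Y the toolpath is (46.6718,24.9924) → (52.3112,16.0878) → (84.6524,18.2954) → (129.7433,26.0666) → (173.6315,33.8532) → (202.3648,36.1066).

Shape 4 is a cubic bezier drawn with `<path>`. Its stroke #ff0000 means score at S594, F2426. After flipping Y the toolpath is (23.1300,39.6114) → (29.9658,41.5636) → (40.3733,48.7002) → (52.3779,55.9950) → (64.0046,58.4213) → (73.2786,50.9530).

G21
G90
G00 X114.6026 Y99.5538
M3 S594
G01 X104.9164 Y91.5246 F2426
G01 X92.3898 Y92.6962
G01 X84.3606 Y102.3824
G01 X85.5322 Y114.9090
G01 X95.2184 Y122.9382
G01 X107.7450 Y121.7666
G01 X115.7742 Y112.0804
G01 X114.6026 Y99.5538
M5
G00 X137.9638 Y129.6552
M3 S594
G01 X153.0858 Y129.6552 F2426
G01 X153.0858 Y108.5314
G01 X137.9638 Y108.5314
G01 X137.9638 Y129.6552
M5
G00 X46.6718 Y24.9924
M3 S594
G01 X52.3112 Y16.0878 F2426
G01 X84.6524 Y18.2954
G01 X129.7433 Y26.0666
G01 X173.6315 Y33.8532
G01 X202.3648 Y36.1066
M5
G00 X23.1300 Y39.6114
M3 S594
G01 X29.9658 Y41.5636 F2426
G01 X40.3733 Y48.7002
G01 X52.3779 Y55.9950
G01 X64.0046 Y58.4213
G01 X73.2786 Y50.9530
M5
G00 X0.0000 Y0.0000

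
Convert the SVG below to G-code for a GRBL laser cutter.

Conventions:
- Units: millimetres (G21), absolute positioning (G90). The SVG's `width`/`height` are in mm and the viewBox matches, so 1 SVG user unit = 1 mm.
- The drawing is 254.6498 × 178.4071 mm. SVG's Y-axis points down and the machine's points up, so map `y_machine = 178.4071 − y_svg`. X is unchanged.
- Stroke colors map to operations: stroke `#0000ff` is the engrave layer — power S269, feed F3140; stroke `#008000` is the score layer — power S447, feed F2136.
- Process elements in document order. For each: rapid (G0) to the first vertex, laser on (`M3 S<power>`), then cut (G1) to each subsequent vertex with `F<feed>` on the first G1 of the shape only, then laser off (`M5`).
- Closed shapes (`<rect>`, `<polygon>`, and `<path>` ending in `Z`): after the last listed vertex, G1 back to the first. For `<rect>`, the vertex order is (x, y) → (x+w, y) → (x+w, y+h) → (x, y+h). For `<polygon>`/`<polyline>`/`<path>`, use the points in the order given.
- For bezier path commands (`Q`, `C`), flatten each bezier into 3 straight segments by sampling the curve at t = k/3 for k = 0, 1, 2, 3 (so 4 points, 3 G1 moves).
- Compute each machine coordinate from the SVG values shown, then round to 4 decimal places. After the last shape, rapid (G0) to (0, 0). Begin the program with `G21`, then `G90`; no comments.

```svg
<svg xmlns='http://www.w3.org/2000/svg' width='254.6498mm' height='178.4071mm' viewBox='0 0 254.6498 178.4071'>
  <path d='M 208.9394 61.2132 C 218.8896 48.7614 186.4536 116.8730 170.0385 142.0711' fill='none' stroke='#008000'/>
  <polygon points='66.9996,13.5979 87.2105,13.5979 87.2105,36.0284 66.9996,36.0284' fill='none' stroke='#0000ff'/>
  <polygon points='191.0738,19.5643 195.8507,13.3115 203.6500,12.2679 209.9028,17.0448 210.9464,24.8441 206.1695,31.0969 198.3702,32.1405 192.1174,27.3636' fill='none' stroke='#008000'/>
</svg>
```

G21
G90
G0 X208.9394 Y117.1939
M3 S447
G1 X206.9241 Y107.3645 F2136
G1 X189.6307 Y71.2654
G1 X170.0385 Y36.3360
M5
G0 X66.9996 Y164.8092
M3 S269
G1 X87.2105 Y164.8092 F3140
G1 X87.2105 Y142.3787
G1 X66.9996 Y142.3787
G1 X66.9996 Y164.8092
M5
G0 X191.0738 Y158.8428
M3 S447
G1 X195.8507 Y165.0956 F2136
G1 X203.6500 Y166.1392
G1 X209.9028 Y161.3623
G1 X210.9464 Y153.5630
G1 X206.1695 Y147.3102
G1 X198.3702 Y146.2666
G1 X192.1174 Y151.0435
G1 X191.0738 Y158.8428
M5
G0 X0.0000 Y0.0000

Since the viewBox matches the mm dimensions, user units are millimetres directly. The only transform is the Y-flip y_m = 178.4071 − y_svg.

Shape 1 is a cubic bezier drawn with `<path>`. Its stroke #008000 means score at S447, F2136. After flipping Y the toolpath is (208.9394,117.1939) → (206.9241,107.3645) → (189.6307,71.2654) → (170.0385,36.3360).

Shape 2 is a rectangle drawn with `<polygon>`. Its stroke #0000ff means engrave at S269, F3140. After flipping Y the toolpath is (66.9996,164.8092) → (87.2105,164.8092) → (87.2105,142.3787) → (66.9996,142.3787) → (66.9996,164.8092), returning to the start.

Shape 3 is a regular polygon drawn with `<polygon>`. Its stroke #008000 means score at S447, F2136. After flipping Y the toolpath is (191.0738,158.8428) → (195.8507,165.0956) → (203.6500,166.1392) → (209.9028,161.3623) → (210.9464,153.5630) → (206.1695,147.3102) → (198.3702,146.2666) → (192.1174,151.0435) → (191.0738,158.8428), returning to the start.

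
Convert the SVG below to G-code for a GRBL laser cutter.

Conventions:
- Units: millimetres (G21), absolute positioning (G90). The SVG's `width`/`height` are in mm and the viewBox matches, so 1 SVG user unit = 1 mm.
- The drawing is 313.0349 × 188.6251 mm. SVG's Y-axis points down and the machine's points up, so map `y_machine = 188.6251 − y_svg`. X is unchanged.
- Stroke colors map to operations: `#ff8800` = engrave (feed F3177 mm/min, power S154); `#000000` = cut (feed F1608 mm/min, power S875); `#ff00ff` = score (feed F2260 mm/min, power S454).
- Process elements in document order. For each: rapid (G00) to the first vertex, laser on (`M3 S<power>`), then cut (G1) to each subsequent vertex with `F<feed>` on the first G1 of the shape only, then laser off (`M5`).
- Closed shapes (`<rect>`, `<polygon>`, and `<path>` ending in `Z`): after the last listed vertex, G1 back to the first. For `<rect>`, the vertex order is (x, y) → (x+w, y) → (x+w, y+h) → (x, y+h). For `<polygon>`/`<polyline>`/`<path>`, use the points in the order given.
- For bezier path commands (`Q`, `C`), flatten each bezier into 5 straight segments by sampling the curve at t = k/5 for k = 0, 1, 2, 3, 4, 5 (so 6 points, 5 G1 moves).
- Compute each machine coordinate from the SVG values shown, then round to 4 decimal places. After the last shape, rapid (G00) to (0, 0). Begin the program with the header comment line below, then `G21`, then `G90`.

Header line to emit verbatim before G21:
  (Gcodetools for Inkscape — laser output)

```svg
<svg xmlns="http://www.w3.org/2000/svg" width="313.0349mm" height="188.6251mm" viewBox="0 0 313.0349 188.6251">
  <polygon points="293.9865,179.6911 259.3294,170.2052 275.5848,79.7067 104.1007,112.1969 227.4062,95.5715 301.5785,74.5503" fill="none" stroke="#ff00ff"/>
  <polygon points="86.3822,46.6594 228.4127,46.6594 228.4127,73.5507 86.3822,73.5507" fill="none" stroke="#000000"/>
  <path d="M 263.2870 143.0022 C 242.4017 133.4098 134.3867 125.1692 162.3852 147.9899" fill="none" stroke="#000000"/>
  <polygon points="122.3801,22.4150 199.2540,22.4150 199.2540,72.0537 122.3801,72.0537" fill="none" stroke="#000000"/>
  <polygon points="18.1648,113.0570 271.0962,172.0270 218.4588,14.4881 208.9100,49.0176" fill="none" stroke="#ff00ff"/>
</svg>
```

1 u = 1 mm; y_m = 188.6251 − y.

[1] `<polygon>` closed polygon, #ff00ff→score S454 F2260: (293.9865,8.9340) → (259.3294,18.4199) → (275.5848,108.9184) → (104.1007,76.4282) → (227.4062,93.0536) → (301.5785,114.0748) → (293.9865,8.9340) (closed)

[2] `<polygon>` rectangle, #000000→cut S875 F1608: (86.3822,141.9657) → (228.4127,141.9657) → (228.4127,115.0744) → (86.3822,115.0744) → (86.3822,141.9657) (closed)

[3] `<path>` cubic bezier, #000000→cut S875 F1608: (263.2870,45.6229) → (242.0854,50.9784) → (210.6835,54.5835) → (179.7923,55.0120) → (160.1226,50.8379) → (162.3852,40.6352)

[4] `<polygon>` rectangle, #000000→cut S875 F1608: (122.3801,166.2101) → (199.2540,166.2101) → (199.2540,116.5714) → (122.3801,116.5714) → (122.3801,166.2101) (closed)

[5] `<polygon>` closed polygon, #ff00ff→score S454 F2260: (18.1648,75.5681) → (271.0962,16.5981) → (218.4588,174.1370) → (208.9100,139.6075) → (18.1648,75.5681) (closed)

(Gcodetools for Inkscape — laser output)
G21
G90
G00 X293.9865 Y8.9340
M3 S454
G1 X259.3294 Y18.4199 F2260
G1 X275.5848 Y108.9184
G1 X104.1007 Y76.4282
G1 X227.4062 Y93.0536
G1 X301.5785 Y114.0748
G1 X293.9865 Y8.9340
M5
G00 X86.3822 Y141.9657
M3 S875
G1 X228.4127 Y141.9657 F1608
G1 X228.4127 Y115.0744
G1 X86.3822 Y115.0744
G1 X86.3822 Y141.9657
M5
G00 X263.2870 Y45.6229
M3 S875
G1 X242.0854 Y50.9784 F1608
G1 X210.6835 Y54.5835
G1 X179.7923 Y55.0120
G1 X160.1226 Y50.8379
G1 X162.3852 Y40.6352
M5
G00 X122.3801 Y166.2101
M3 S875
G1 X199.2540 Y166.2101 F1608
G1 X199.2540 Y116.5714
G1 X122.3801 Y116.5714
G1 X122.3801 Y166.2101
M5
G00 X18.1648 Y75.5681
M3 S454
G1 X271.0962 Y16.5981 F2260
G1 X218.4588 Y174.1370
G1 X208.9100 Y139.6075
G1 X18.1648 Y75.5681
M5
G00 X0.0000 Y0.0000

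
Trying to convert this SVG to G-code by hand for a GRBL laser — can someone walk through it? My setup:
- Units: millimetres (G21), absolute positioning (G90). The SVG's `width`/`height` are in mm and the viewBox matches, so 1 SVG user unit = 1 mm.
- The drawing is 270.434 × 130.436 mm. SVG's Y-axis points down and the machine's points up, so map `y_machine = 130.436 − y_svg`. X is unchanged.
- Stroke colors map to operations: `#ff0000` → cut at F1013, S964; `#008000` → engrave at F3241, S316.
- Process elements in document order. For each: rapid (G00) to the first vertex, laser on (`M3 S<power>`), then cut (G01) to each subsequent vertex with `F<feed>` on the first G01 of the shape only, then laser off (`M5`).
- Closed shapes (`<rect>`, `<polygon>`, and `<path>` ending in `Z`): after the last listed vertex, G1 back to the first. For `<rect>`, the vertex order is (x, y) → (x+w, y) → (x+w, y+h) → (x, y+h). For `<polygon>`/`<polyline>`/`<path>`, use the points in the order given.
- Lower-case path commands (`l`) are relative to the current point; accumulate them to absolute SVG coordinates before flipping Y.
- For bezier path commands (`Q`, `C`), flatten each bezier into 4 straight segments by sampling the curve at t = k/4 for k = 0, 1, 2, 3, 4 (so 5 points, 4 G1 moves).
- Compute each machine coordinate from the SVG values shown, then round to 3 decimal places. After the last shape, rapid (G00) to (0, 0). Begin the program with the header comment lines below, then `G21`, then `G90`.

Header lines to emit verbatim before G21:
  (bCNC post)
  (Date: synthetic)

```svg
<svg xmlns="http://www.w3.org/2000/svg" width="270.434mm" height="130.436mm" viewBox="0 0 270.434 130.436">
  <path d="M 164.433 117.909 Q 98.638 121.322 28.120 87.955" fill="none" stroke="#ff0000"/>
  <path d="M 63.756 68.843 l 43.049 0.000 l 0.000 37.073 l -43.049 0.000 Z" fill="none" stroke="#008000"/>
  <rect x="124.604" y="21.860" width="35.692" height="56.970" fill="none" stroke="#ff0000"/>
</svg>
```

1 u = 1 mm; y_m = 130.436 − y.

[1] `<path>` quadratic bezier, #ff0000→cut S964 F1013: (164.433,12.527) → (131.240,13.119) → (97.457,18.309) → (63.084,28.096) → (28.120,42.481)

[2] `<path>` rectangle, #008000→engrave S316 F3241: (63.756,61.593) → (106.805,61.593) → (106.805,24.520) → (63.756,24.520) → (63.756,61.593) (closed)

[3] `<rect>` rectangle, #ff0000→cut S964 F1013: (124.604,108.576) → (160.296,108.576) → (160.296,51.606) → (124.604,51.606) → (124.604,108.576) (closed)

(bCNC post)
(Date: synthetic)
G21
G90
G00 X164.433 Y12.527
M3 S964
G01 X131.240 Y13.119 F1013
G01 X97.457 Y18.309
G01 X63.084 Y28.096
G01 X28.120 Y42.481
M5
G00 X63.756 Y61.593
M3 S316
G01 X106.805 Y61.593 F3241
G01 X106.805 Y24.520
G01 X63.756 Y24.520
G01 X63.756 Y61.593
M5
G00 X124.604 Y108.576
M3 S964
G01 X160.296 Y108.576 F1013
G01 X160.296 Y51.606
G01 X124.604 Y51.606
G01 X124.604 Y108.576
M5
G00 X0.000 Y0.000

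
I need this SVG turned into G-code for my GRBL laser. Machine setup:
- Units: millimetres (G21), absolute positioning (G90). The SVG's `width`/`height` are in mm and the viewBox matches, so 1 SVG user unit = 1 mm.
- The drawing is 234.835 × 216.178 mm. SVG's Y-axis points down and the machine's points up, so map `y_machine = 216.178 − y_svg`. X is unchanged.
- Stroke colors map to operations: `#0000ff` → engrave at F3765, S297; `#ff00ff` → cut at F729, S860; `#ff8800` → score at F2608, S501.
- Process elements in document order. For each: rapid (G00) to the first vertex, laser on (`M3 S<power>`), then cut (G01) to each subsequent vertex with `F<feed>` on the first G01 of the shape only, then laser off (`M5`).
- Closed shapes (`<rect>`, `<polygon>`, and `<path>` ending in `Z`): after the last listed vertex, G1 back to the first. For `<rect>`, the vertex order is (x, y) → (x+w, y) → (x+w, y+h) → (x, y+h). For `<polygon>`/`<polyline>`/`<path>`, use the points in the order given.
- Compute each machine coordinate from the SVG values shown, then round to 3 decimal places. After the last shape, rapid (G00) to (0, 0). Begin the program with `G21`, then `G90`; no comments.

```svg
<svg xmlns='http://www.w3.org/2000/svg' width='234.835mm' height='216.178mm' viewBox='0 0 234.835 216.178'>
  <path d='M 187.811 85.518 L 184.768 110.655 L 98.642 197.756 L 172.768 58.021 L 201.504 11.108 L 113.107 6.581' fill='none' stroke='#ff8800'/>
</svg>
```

G21
G90
G00 X187.811 Y130.660
M3 S501
G01 X184.768 Y105.523 F2608
G01 X98.642 Y18.422
G01 X172.768 Y158.157
G01 X201.504 Y205.070
G01 X113.107 Y209.597
M5
G00 X0.000 Y0.000

Since the viewBox matches the mm dimensions, user units are millimetres directly. The only transform is the Y-flip y_m = 216.178 − y_svg.

Shape 1 is a open polyline drawn with `<path>`. Its stroke #ff8800 means score at S501, F2608. After flipping Y the toolpath is (187.811,130.660) → (184.768,105.523) → (98.642,18.422) → (172.768,158.157) → (201.504,205.070) → (113.107,209.597).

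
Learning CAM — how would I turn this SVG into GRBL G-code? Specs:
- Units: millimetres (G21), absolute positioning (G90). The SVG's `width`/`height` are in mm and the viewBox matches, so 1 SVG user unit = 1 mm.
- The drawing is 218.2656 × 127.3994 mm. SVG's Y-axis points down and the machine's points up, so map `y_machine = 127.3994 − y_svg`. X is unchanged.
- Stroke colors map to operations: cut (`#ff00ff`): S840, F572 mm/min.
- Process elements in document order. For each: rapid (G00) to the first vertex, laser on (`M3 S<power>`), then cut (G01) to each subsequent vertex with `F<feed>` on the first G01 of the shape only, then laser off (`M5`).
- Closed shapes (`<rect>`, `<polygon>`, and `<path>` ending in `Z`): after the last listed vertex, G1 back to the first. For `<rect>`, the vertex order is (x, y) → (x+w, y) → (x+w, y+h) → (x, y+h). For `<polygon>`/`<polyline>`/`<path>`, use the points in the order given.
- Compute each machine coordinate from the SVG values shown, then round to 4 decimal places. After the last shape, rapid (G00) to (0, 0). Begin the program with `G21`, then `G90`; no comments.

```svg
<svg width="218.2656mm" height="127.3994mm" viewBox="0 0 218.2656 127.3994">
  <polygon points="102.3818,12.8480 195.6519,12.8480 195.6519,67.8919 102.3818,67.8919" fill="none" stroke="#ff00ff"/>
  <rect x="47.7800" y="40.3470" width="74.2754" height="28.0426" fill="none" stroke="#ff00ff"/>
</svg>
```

1 u = 1 mm; y_m = 127.3994 − y.

[1] `<polygon>` rectangle, #ff00ff→cut S840 F572: (102.3818,114.5514) → (195.6519,114.5514) → (195.6519,59.5075) → (102.3818,59.5075) → (102.3818,114.5514) (closed)

[2] `<rect>` rectangle, #ff00ff→cut S840 F572: (47.7800,87.0524) → (122.0554,87.0524) → (122.0554,59.0098) → (47.7800,59.0098) → (47.7800,87.0524) (closed)

G21
G90
G00 X102.3818 Y114.5514
M3 S840
G01 X195.6519 Y114.5514 F572
G01 X195.6519 Y59.5075
G01 X102.3818 Y59.5075
G01 X102.3818 Y114.5514
M5
G00 X47.7800 Y87.0524
M3 S840
G01 X122.0554 Y87.0524 F572
G01 X122.0554 Y59.0098
G01 X47.7800 Y59.0098
G01 X47.7800 Y87.0524
M5
G00 X0.0000 Y0.0000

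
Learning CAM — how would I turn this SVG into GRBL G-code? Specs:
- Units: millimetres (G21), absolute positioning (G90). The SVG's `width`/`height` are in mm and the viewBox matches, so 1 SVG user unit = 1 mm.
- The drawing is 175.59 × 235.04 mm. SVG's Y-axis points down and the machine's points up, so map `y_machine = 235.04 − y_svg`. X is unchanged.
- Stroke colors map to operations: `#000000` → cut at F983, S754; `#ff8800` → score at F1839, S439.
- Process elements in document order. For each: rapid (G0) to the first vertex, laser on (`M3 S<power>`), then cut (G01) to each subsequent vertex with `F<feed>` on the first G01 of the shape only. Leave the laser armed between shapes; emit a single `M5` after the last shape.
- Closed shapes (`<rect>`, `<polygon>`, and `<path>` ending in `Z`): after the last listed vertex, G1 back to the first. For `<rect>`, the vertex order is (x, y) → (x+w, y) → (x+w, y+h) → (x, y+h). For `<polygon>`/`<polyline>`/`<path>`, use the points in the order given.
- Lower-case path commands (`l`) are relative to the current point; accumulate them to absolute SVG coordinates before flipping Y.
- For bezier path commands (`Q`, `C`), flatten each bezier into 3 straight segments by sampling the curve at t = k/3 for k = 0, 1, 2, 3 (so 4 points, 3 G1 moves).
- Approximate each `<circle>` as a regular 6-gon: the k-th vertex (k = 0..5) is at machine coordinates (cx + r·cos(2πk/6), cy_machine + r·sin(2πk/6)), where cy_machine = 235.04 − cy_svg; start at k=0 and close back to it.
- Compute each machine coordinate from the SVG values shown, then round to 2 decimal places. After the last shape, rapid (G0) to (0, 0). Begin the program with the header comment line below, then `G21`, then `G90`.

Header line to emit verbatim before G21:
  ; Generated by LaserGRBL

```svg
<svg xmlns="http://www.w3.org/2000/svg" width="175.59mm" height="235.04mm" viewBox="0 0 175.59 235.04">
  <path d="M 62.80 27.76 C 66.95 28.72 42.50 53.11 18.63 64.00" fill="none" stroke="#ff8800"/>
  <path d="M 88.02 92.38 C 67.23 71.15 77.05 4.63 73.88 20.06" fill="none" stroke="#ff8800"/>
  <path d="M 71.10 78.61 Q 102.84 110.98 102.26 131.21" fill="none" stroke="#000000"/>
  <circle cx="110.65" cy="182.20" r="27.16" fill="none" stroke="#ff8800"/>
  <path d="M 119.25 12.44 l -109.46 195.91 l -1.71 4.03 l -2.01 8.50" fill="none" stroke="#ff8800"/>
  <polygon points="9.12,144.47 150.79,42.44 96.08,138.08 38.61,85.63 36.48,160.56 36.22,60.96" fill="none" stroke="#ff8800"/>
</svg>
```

; Generated by LaserGRBL
G21
G90
G0 X62.80 Y207.28
M3 S439
G01 X58.50 Y199.88 F1839
G01 X41.61 Y185.06
G01 X18.63 Y171.04
G0 X88.02 Y142.66
M3 S439
G01 X75.82 Y174.27 F1839
G01 X74.33 Y207.81
G01 X73.88 Y214.98
G0 X71.10 Y156.43
M3 S754
G01 X88.67 Y136.20 F983
G01 X99.06 Y118.67
G01 X102.26 Y103.83
G0 X137.81 Y52.84
M3 S439
G01 X124.23 Y76.36 F1839
G01 X97.07 Y76.36
G01 X83.49 Y52.84
G01 X97.07 Y29.32
G01 X124.23 Y29.32
G01 X137.81 Y52.84
G0 X119.25 Y222.60
M3 S439
G01 X9.79 Y26.69 F1839
G01 X8.08 Y22.66
G01 X6.07 Y14.16
G0 X9.12 Y90.57
M3 S439
G01 X150.79 Y192.60 F1839
G01 X96.08 Y96.96
G01 X38.61 Y149.41
G01 X36.48 Y74.48
G01 X36.22 Y174.08
G01 X9.12 Y90.57
M5
G0 X0.00 Y0.00

Since the viewBox matches the mm dimensions, user units are millimetres directly. The only transform is the Y-flip y_m = 235.04 − y_svg.

Shape 1 is a cubic bezier drawn with `<path>`. Its stroke #ff8800 means score at S439, F1839. After flipping Y the toolpath is (62.80,207.28) → (58.50,199.88) → (41.61,185.06) → (18.63,171.04).

Shape 2 is a cubic bezier drawn with `<path>`. Its stroke #ff8800 means score at S439, F1839. After flipping Y the toolpath is (88.02,142.66) → (75.82,174.27) → (74.33,207.81) → (73.88,214.98).

Shape 3 is a quadratic bezier drawn with `<path>`. Its stroke #000000 means cut at S754, F983. After flipping Y the toolpath is (71.10,156.43) → (88.67,136.20) → (99.06,118.67) → (102.26,103.83).

Shape 4 is a circle drawn with `<circle>`. Its stroke #ff8800 means score at S439, F1839. After flipping Y the toolpath is (137.81,52.84) → (124.23,76.36) → (97.07,76.36) → (83.49,52.84) → (97.07,29.32) → (124.23,29.32) → (137.81,52.84), returning to the start.

Shape 5 is a open polyline drawn with `<path>`. Its stroke #ff8800 means score at S439, F1839. After flipping Y the toolpath is (119.25,222.60) → (9.79,26.69) → (8.08,22.66) → (6.07,14.16).

Shape 6 is a closed polygon drawn with `<polygon>`. Its stroke #ff8800 means score at S439, F1839. After flipping Y the toolpath is (9.12,90.57) → (150.79,192.60) → (96.08,96.96) → (38.61,149.41) → (36.48,74.48) → (36.22,174.08) → (9.12,90.57), returning to the start.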